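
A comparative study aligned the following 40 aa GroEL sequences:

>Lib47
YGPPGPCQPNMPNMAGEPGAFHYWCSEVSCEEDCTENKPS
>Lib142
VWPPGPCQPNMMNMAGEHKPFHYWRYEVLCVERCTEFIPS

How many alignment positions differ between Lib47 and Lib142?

13

Differing sites — 1:Y/V; 2:G/W; 12:P/M; 18:P/H; 19:G/K; 20:A/P; 25:C/R; 26:S/Y; 29:S/L; 31:E/V; 33:D/R; 37:N/F; 38:K/I.
That gives 13 mismatches out of 40 aligned sites, so the Hamming distance is 13.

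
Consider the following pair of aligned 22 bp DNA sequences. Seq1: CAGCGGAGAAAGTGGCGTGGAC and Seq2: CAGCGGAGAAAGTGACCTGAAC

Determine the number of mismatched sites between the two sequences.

3

Mismatches occur at site 15 (G→A), site 17 (G→C), site 20 (G→A).
That gives 3 mismatches out of 22 aligned sites, so the Hamming distance is 3.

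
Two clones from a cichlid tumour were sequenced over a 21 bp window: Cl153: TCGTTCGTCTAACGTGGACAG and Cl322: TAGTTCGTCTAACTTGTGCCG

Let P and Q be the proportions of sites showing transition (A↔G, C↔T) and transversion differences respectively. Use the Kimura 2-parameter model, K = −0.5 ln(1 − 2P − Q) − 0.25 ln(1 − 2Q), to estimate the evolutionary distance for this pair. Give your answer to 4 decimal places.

Differing sites — 2:C/A (Tv); 14:G/T (Tv); 17:G/T (Tv); 18:A/G (Ti); 20:A/C (Tv).
Of the 5 differences, 1 transition and 4 transversions over 21 sites: P = 1/21 = 0.047619, Q = 4/21 = 0.190476.
d = −0.5·ln(0.714286) − 0.25·ln(0.619048) = −0.5·(-0.336472) − 0.25·(-0.479572) = 0.2881.

0.2881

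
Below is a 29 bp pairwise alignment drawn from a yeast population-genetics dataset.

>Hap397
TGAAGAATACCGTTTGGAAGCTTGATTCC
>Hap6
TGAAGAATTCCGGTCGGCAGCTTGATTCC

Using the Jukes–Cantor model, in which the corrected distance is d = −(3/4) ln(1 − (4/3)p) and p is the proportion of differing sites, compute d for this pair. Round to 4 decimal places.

0.1524

The sequences differ at positions 9 (A/T), 13 (T/G), 15 (T/C), 18 (A/C).
p = 4/29 = 0.137931.
d = −0.75 · ln(1 − (4/3)·0.137931) = −0.75 · ln(0.816092) = −0.75 · (-0.203228) = 0.1524.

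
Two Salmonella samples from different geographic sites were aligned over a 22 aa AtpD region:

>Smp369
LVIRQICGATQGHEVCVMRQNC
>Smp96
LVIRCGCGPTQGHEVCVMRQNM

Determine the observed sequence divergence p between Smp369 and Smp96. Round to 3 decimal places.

0.182

Mismatches occur at site 5 (Q→C), site 6 (I→G), site 9 (A→P), site 22 (C→M).
There are 4 differences over 22 sites, so p = 4/22 = 0.182.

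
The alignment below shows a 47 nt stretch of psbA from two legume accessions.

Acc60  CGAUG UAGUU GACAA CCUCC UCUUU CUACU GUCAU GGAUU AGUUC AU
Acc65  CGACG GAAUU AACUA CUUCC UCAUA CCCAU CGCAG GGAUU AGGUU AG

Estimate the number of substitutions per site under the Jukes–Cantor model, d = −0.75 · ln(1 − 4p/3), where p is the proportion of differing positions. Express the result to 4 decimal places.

The sequences differ at positions 4 (U/C), 6 (U/G), 8 (G/A), 11 (G/A), 14 (A/U), 17 (C/U), 23 (U/A), 25 (U/A), 27 (U/C), 28 (A/C), 29 (C/A), 31 (G/C), 32 (U/G), 35 (U/G), 43 (U/G), 45 (C/U), 47 (U/G).
p = 17/47 = 0.361702.
d = −0.75 · ln(1 − (4/3)·0.361702) = −0.75 · ln(0.517731) = −0.75 · (-0.658299) = 0.4937.

0.4937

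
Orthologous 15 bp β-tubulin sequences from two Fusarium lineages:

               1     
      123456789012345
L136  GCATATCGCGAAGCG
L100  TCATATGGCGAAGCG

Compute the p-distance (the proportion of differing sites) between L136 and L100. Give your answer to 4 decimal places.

Mismatches occur at site 1 (G↔T), site 7 (C↔G).
There are 2 differences over 15 sites, so p = 2/15 = 0.1333.

0.1333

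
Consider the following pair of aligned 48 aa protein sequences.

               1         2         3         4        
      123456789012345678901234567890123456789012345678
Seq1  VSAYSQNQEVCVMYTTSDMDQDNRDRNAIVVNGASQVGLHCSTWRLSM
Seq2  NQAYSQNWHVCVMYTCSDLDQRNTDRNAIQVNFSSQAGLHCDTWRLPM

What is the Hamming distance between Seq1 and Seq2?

Mismatches occur at site 1 (V→N), site 2 (S→Q), site 8 (Q→W), site 9 (E→H), site 16 (T→C), site 19 (M→L), site 22 (D→R), site 24 (R→T), site 30 (V→Q), site 33 (G→F), site 34 (A→S), site 37 (V→A), site 42 (S→D), site 47 (S→P).
That gives 14 mismatches out of 48 aligned sites, so the Hamming distance is 14.

14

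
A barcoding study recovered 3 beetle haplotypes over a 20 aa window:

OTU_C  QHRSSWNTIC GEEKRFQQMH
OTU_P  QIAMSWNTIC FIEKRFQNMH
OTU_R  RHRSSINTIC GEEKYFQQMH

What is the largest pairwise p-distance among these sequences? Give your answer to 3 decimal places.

0.450

Pairwise Hamming distances:
  OTU_C vs OTU_P: 6
  OTU_C vs OTU_R: 3
  OTU_P vs OTU_R: 9
The largest is 9 mismatches, between OTU_P and OTU_R; p = 9/20 = 0.450.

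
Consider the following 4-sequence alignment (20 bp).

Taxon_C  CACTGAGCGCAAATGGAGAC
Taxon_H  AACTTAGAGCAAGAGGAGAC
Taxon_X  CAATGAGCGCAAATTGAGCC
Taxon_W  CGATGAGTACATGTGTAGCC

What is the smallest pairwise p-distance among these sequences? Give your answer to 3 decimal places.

0.150

Pairwise Hamming distances:
  Taxon_C vs Taxon_H: 5
  Taxon_C vs Taxon_X: 3
  Taxon_C vs Taxon_W: 8
  Taxon_H vs Taxon_X: 8
  Taxon_H vs Taxon_W: 10
  Taxon_X vs Taxon_W: 7
The smallest is 3 mismatches, between Taxon_C and Taxon_X; p = 3/20 = 0.150.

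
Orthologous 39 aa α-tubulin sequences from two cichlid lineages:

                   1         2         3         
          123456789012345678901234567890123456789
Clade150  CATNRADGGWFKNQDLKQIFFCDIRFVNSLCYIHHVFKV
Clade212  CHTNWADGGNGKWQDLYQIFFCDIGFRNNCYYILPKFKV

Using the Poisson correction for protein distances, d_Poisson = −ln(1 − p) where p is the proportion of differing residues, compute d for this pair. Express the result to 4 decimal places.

Differing sites — 2:A/H; 5:R/W; 10:W/N; 11:F/G; 13:N/W; 17:K/Y; 25:R/G; 27:V/R; 29:S/N; 30:L/C; 31:C/Y; 34:H/L; 35:H/P; 36:V/K.
p = 14/39 = 0.358974.
d = −ln(1 − 0.358974) = −ln(0.641026) = 0.4447.

0.4447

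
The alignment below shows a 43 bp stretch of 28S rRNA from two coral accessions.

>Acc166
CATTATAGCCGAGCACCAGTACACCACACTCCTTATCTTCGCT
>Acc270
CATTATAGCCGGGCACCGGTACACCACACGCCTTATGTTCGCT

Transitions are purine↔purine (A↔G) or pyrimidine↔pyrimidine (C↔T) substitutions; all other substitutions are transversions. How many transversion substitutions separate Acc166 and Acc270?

The sequences differ at positions 12 (A/G, transition), 18 (A/G, transition), 30 (T/G, transversion), 37 (C/G, transversion).
Of the 4 differences, 2 transitions and 2 transversions, so the answer is 2.

2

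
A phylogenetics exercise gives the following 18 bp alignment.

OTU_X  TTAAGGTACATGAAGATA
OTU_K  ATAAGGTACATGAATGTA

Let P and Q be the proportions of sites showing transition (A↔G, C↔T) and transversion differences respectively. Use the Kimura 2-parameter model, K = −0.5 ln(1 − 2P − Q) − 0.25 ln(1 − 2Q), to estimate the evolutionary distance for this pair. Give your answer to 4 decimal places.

0.1885

The sequences differ at positions 1 (T/A, transversion), 15 (G/T, transversion), 16 (A/G, transition).
Of the 3 differences, 1 transition and 2 transversions over 18 sites: P = 1/18 = 0.055556, Q = 2/18 = 0.111111.
d = −0.5·ln(0.777777) − 0.25·ln(0.777778) = −0.5·(-0.251315) − 0.25·(-0.251314) = 0.1885.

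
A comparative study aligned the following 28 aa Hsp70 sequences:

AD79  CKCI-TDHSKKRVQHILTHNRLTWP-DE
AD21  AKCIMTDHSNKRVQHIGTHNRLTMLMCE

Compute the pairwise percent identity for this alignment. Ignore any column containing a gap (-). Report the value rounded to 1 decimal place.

76.9%

Excluding the 2 gap columns leaves 26 comparable sites.
Mismatches occur at site 1 (C/A), site 10 (K/N), site 17 (L/G), site 24 (W/M), site 25 (P/L), site 27 (D/C).
20 of the 26 comparable sites match, so the percent identity is 20/26 × 100 = 76.9%.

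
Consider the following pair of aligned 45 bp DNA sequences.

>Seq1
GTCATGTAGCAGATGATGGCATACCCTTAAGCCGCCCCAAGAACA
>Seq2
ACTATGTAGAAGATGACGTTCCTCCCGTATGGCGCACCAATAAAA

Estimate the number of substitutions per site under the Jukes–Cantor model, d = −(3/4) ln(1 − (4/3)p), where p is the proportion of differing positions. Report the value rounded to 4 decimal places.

0.4819

Mismatches occur at site 1 (G→A), site 2 (T→C), site 3 (C→T), site 10 (C→A), site 17 (T→C), site 19 (G→T), site 20 (C→T), site 21 (A→C), site 22 (T→C), site 23 (A→T), site 27 (T→G), site 30 (A→T), site 32 (C→G), site 36 (C→A), site 41 (G→T), site 44 (C→A).
p = 16/45 = 0.355556.
d = −0.75 · ln(1 − (4/3)·0.355556) = −0.75 · ln(0.525925) = −0.75 · (-0.642597) = 0.4819.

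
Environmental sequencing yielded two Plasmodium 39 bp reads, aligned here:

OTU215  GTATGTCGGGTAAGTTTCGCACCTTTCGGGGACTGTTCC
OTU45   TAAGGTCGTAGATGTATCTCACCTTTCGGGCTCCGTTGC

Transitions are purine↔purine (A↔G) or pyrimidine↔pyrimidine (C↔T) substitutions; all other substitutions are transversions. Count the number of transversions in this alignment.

Differing sites — 1:G/T (Tv); 2:T/A (Tv); 4:T/G (Tv); 9:G/T (Tv); 10:G/A (Ti); 11:T/G (Tv); 13:A/T (Tv); 16:T/A (Tv); 19:G/T (Tv); 31:G/C (Tv); 32:A/T (Tv); 34:T/C (Ti); 38:C/G (Tv).
Of the 13 differences, 2 transitions and 11 transversions, so the answer is 11.

11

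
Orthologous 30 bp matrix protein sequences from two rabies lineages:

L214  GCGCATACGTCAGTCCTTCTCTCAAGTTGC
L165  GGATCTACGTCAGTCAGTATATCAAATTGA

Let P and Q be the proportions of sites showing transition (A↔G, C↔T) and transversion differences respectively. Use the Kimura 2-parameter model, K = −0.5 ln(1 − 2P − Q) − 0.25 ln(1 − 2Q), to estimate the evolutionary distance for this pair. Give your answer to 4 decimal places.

0.4411

The sequences differ at positions 2 (C/G, transversion), 3 (G/A, transition), 4 (C/T, transition), 5 (A/C, transversion), 16 (C/A, transversion), 17 (T/G, transversion), 19 (C/A, transversion), 21 (C/A, transversion), 26 (G/A, transition), 30 (C/A, transversion).
Of the 10 differences, 3 transitions and 7 transversions over 30 sites: P = 3/30 = 0.100000, Q = 7/30 = 0.233333.
d = −0.5·ln(0.566667) − 0.25·ln(0.533334) = −0.5·(-0.567983) − 0.25·(-0.628607) = 0.4411.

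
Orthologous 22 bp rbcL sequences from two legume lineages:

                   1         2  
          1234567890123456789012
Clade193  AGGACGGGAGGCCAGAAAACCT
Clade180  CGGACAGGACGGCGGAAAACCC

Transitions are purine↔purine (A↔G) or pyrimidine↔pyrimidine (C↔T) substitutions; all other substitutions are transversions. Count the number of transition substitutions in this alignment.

The sequences differ at positions 1 (A/C, transversion), 6 (G/A, transition), 10 (G/C, transversion), 12 (C/G, transversion), 14 (A/G, transition), 22 (T/C, transition).
Of the 6 differences, 3 transitions and 3 transversions, so the answer is 3.

3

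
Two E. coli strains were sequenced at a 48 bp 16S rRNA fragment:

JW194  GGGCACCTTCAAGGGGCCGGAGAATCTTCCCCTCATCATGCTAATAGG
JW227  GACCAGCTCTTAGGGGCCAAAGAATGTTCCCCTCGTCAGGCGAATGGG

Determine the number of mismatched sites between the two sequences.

The sequences differ at positions 2 (G/A), 3 (G/C), 6 (C/G), 9 (T/C), 10 (C/T), 11 (A/T), 19 (G/A), 20 (G/A), 26 (C/G), 35 (A/G), 39 (T/G), 42 (T/G), 46 (A/G).
That gives 13 mismatches out of 48 aligned sites, so the Hamming distance is 13.

13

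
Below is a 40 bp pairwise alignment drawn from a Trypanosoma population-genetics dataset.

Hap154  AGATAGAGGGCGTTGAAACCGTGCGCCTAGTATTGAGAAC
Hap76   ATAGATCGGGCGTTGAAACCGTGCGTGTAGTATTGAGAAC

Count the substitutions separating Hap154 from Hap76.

6

The sequences differ at positions 2 (G/T), 4 (T/G), 6 (G/T), 7 (A/C), 26 (C/T), 27 (C/G).
That gives 6 mismatches out of 40 aligned sites, so the Hamming distance is 6.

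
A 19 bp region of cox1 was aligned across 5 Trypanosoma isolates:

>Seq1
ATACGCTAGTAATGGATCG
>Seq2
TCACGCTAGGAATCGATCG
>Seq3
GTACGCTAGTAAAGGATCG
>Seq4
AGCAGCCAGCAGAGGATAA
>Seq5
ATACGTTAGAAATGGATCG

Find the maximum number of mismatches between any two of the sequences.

Pairwise Hamming distances:
  Seq1 vs Seq2: 4
  Seq1 vs Seq3: 2
  Seq1 vs Seq4: 9
  Seq1 vs Seq5: 2
  Seq2 vs Seq3: 5
  Seq2 vs Seq4: 11
  Seq2 vs Seq5: 5
  Seq3 vs Seq4: 9
  Seq3 vs Seq5: 4
  Seq4 vs Seq5: 10
The largest is 11, between Seq2 and Seq4.

11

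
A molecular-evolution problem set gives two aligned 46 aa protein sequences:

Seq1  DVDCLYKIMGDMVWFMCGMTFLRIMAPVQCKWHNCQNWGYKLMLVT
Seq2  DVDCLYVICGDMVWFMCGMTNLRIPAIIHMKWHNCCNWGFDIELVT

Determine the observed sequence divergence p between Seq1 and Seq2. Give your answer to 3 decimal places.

0.283

Differing sites — 7:K/V; 9:M/C; 21:F/N; 25:M/P; 27:P/I; 28:V/I; 29:Q/H; 30:C/M; 36:Q/C; 40:Y/F; 41:K/D; 42:L/I; 43:M/E.
There are 13 differences over 46 sites, so p = 13/46 = 0.283.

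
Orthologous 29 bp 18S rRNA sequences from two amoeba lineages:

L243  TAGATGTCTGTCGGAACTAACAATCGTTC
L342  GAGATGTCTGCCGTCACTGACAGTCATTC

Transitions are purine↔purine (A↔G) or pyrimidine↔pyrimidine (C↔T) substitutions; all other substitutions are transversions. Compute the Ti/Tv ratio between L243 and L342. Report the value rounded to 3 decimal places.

Differing sites — 1:T/G (Tv); 11:T/C (Ti); 14:G/T (Tv); 15:A/C (Tv); 19:A/G (Ti); 23:A/G (Ti); 26:G/A (Ti).
Of the 7 differences, 4 transitions and 3 transversions, so Ti/Tv = 4/3 = 1.333.

1.333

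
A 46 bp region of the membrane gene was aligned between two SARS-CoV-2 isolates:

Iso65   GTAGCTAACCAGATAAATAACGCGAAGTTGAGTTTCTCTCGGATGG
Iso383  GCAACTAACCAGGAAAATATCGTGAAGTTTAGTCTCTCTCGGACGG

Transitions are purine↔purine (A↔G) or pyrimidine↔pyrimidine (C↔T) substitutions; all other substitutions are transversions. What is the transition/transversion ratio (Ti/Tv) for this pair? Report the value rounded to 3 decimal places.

2.000

Differing sites — 2:T/C (Ti); 4:G/A (Ti); 13:A/G (Ti); 14:T/A (Tv); 20:A/T (Tv); 23:C/T (Ti); 30:G/T (Tv); 34:T/C (Ti); 44:T/C (Ti).
Of the 9 differences, 6 transitions and 3 transversions, so Ti/Tv = 6/3 = 2.000.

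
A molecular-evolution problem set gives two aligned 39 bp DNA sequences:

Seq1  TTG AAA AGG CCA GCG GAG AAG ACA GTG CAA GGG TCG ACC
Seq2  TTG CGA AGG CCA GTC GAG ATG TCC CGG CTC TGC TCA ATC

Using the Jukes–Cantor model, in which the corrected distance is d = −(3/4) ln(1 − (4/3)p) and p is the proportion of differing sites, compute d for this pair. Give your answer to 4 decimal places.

Mismatches occur at site 4 (A/C), site 5 (A/G), site 14 (C/T), site 15 (G/C), site 20 (A/T), site 22 (A/T), site 24 (A/C), site 25 (G/C), site 26 (T/G), site 29 (A/T), site 30 (A/C), site 31 (G/T), site 33 (G/C), site 36 (G/A), site 38 (C/T).
p = 15/39 = 0.384615.
d = −0.75 · ln(1 − (4/3)·0.384615) = −0.75 · ln(0.487180) = −0.75 · (-0.719122) = 0.5393.

0.5393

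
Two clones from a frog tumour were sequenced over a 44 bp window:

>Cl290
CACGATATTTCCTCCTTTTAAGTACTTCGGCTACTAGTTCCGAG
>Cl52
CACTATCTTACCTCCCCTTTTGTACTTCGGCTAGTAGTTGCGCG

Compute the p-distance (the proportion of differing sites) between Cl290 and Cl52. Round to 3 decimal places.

0.227

The sequences differ at positions 4 (G/T), 7 (A/C), 10 (T/A), 16 (T/C), 17 (T/C), 20 (A/T), 21 (A/T), 34 (C/G), 40 (C/G), 43 (A/C).
There are 10 differences over 44 sites, so p = 10/44 = 0.227.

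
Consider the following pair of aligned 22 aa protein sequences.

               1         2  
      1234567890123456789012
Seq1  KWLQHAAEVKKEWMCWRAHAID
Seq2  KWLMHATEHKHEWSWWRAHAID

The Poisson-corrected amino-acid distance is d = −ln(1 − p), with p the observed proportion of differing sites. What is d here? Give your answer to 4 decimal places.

0.3185

Differing sites — 4:Q/M; 7:A/T; 9:V/H; 11:K/H; 14:M/S; 15:C/W.
p = 6/22 = 0.272727.
d = −ln(1 − 0.272727) = −ln(0.727273) = 0.3185.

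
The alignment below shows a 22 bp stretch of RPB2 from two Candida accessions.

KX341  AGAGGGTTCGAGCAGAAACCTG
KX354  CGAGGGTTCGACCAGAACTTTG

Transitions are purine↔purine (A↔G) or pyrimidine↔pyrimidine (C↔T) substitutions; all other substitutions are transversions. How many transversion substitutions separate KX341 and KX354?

Differing sites — 1:A/C (Tv); 12:G/C (Tv); 18:A/C (Tv); 19:C/T (Ti); 20:C/T (Ti).
Of the 5 differences, 2 transitions and 3 transversions, so the answer is 3.

3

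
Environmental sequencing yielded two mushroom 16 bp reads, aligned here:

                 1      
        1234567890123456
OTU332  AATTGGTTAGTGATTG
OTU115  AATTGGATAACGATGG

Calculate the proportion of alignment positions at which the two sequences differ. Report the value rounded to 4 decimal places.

Mismatches occur at site 7 (T/A), site 10 (G/A), site 11 (T/C), site 15 (T/G).
There are 4 differences over 16 sites, so p = 4/16 = 0.2500.

0.2500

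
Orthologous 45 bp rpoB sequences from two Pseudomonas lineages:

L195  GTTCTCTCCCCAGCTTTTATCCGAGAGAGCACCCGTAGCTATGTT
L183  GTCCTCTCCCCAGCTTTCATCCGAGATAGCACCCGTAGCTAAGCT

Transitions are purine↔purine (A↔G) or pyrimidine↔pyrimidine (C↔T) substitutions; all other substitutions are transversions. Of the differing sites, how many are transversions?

The sequences differ at positions 3 (T/C, transition), 18 (T/C, transition), 27 (G/T, transversion), 42 (T/A, transversion), 44 (T/C, transition).
Of the 5 differences, 3 transitions and 2 transversions, so the answer is 2.

2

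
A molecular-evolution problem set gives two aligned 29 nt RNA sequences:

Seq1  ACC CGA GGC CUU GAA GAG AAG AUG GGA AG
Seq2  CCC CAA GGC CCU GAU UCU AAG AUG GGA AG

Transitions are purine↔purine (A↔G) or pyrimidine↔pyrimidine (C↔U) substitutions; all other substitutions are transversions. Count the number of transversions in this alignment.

Mismatches occur at site 1 (A/C, transversion), site 5 (G/A, transition), site 11 (U/C, transition), site 15 (A/U, transversion), site 16 (G/U, transversion), site 17 (A/C, transversion), site 18 (G/U, transversion).
Of the 7 differences, 2 transitions and 5 transversions, so the answer is 5.

5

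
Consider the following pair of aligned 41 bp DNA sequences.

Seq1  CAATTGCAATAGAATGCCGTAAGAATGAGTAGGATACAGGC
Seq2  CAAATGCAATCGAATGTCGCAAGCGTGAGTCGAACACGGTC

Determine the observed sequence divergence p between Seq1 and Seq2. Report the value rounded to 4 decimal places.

0.2683

The sequences differ at positions 4 (T/A), 11 (A/C), 17 (C/T), 20 (T/C), 24 (A/C), 25 (A/G), 31 (A/C), 33 (G/A), 35 (T/C), 38 (A/G), 40 (G/T).
There are 11 differences over 41 sites, so p = 11/41 = 0.2683.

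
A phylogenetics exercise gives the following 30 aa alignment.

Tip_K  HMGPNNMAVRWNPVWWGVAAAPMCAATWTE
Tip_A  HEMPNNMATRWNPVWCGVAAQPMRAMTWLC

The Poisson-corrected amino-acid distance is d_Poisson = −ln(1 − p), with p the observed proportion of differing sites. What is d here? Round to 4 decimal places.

0.3567

The sequences differ at positions 2 (M/E), 3 (G/M), 9 (V/T), 16 (W/C), 21 (A/Q), 24 (C/R), 26 (A/M), 29 (T/L), 30 (E/C).
p = 9/30 = 0.300000.
d = −ln(1 − 0.300000) = −ln(0.700000) = 0.3567.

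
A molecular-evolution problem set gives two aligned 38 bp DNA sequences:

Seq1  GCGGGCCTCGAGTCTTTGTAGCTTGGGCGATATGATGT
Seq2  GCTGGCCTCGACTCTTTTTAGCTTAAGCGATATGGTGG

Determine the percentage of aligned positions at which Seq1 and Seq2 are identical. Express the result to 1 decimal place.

81.6%

The sequences differ at positions 3 (G/T), 12 (G/C), 18 (G/T), 25 (G/A), 26 (G/A), 35 (A/G), 38 (T/G).
31 of the 38 sites match, so the percent identity is 31/38 × 100 = 81.6%.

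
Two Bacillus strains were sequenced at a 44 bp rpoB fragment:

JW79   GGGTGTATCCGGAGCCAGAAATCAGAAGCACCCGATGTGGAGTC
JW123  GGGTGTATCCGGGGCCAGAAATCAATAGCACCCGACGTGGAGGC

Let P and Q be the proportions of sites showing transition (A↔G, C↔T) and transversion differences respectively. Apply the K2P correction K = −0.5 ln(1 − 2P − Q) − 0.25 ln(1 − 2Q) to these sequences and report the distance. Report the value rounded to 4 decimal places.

Differing sites — 13:A/G (Ti); 25:G/A (Ti); 26:A/T (Tv); 36:T/C (Ti); 43:T/G (Tv).
Of the 5 differences, 3 transitions and 2 transversions over 44 sites: P = 3/44 = 0.068182, Q = 2/44 = 0.045455.
d = −0.5·ln(0.818181) − 0.25·ln(0.909090) = −0.5·(-0.200672) − 0.25·(-0.095311) = 0.1242.

0.1242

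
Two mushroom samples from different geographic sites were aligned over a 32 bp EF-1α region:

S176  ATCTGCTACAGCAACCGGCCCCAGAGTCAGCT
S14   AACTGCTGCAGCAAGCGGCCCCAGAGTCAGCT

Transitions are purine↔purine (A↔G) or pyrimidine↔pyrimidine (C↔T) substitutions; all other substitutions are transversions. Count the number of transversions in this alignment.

2

The sequences differ at positions 2 (T/A, transversion), 8 (A/G, transition), 15 (C/G, transversion).
Of the 3 differences, 1 transition and 2 transversions, so the answer is 2.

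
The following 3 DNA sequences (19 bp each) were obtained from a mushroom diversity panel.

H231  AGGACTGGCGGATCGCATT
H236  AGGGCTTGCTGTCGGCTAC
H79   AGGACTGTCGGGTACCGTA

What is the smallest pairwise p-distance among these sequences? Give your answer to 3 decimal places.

Pairwise Hamming distances:
  H231 vs H236: 9
  H231 vs H79: 6
  H236 vs H79: 11
The smallest is 6 mismatches, between H231 and H79; p = 6/19 = 0.316.

0.316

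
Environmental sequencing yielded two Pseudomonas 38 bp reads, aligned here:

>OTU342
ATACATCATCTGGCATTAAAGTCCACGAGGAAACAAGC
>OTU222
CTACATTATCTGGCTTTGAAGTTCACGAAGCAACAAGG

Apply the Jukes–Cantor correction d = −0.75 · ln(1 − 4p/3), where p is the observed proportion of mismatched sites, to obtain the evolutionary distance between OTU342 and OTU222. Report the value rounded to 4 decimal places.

Differing sites — 1:A/C; 7:C/T; 15:A/T; 18:A/G; 23:C/T; 29:G/A; 31:A/C; 38:C/G.
p = 8/38 = 0.210526.
d = −0.75 · ln(1 − (4/3)·0.210526) = −0.75 · ln(0.719299) = −0.75 · (-0.329478) = 0.2471.

0.2471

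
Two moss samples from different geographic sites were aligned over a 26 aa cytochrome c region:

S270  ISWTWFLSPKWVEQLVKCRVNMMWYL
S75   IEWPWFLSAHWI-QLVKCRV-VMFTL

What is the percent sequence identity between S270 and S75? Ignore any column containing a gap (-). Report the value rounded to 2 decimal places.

66.67%

Excluding the 2 gap columns leaves 24 comparable sites.
Differing sites — 2:S/E; 4:T/P; 9:P/A; 10:K/H; 12:V/I; 22:M/V; 24:W/F; 25:Y/T.
16 of the 24 comparable sites match, so the percent identity is 16/24 × 100 = 66.67%.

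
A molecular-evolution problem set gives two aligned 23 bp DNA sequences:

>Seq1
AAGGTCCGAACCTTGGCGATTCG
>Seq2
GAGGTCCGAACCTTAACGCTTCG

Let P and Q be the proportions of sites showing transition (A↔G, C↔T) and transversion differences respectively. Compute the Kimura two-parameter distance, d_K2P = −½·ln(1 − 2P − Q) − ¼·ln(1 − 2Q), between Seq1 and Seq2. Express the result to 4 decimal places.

Mismatches occur at site 1 (A→G, transition), site 15 (G→A, transition), site 16 (G→A, transition), site 19 (A→C, transversion).
Of the 4 differences, 3 transitions and 1 transversion over 23 sites: P = 3/23 = 0.130435, Q = 1/23 = 0.043478.
d = −0.5·ln(0.695652) − 0.25·ln(0.913044) = −0.5·(-0.362906) − 0.25·(-0.090971) = 0.2042.

0.2042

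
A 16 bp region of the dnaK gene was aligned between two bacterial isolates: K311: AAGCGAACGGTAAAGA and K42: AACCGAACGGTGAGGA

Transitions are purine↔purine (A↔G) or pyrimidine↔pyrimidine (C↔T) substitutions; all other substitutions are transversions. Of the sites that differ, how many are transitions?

2

Differing sites — 3:G/C (Tv); 12:A/G (Ti); 14:A/G (Ti).
Of the 3 differences, 2 transitions and 1 transversion, so the answer is 2.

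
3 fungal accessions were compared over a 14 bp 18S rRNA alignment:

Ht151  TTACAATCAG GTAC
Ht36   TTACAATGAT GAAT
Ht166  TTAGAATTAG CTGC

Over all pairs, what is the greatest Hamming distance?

7

Pairwise Hamming distances:
  Ht151 vs Ht36: 4
  Ht151 vs Ht166: 4
  Ht36 vs Ht166: 7
The largest is 7, between Ht36 and Ht166.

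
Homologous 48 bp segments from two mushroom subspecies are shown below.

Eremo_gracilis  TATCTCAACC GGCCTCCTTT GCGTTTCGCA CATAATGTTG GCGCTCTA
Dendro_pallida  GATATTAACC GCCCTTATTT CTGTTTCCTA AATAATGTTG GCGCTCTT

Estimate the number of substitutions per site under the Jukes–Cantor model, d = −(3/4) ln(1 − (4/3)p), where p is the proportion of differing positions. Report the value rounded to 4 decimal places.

Differing sites — 1:T/G; 4:C/A; 6:C/T; 12:G/C; 16:C/T; 17:C/A; 21:G/C; 22:C/T; 28:G/C; 29:C/T; 31:C/A; 48:A/T.
p = 12/48 = 0.250000.
d = −0.75 · ln(1 − (4/3)·0.250000) = −0.75 · ln(0.666667) = −0.75 · (-0.405465) = 0.3041.

0.3041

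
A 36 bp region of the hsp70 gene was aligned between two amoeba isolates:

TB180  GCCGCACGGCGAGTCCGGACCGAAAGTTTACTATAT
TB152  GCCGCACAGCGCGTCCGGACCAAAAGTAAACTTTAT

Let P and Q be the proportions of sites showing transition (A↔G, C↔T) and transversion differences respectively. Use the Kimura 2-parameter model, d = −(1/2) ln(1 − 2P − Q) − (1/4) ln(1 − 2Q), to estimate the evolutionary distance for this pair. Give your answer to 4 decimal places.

0.1885

Mismatches occur at site 8 (G↔A, transition), site 12 (A↔C, transversion), site 22 (G↔A, transition), site 28 (T↔A, transversion), site 29 (T↔A, transversion), site 33 (A↔T, transversion).
Of the 6 differences, 2 transitions and 4 transversions over 36 sites: P = 2/36 = 0.055556, Q = 4/36 = 0.111111.
d = −0.5·ln(0.777777) − 0.25·ln(0.777778) = −0.5·(-0.251315) − 0.25·(-0.251314) = 0.1885.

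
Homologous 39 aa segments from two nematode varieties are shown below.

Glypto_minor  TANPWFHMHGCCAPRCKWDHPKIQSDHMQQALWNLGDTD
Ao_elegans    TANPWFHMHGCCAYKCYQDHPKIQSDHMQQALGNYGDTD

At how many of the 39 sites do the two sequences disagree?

6

Differing sites — 14:P/Y; 15:R/K; 17:K/Y; 18:W/Q; 33:W/G; 35:L/Y.
That gives 6 mismatches out of 39 aligned sites, so the Hamming distance is 6.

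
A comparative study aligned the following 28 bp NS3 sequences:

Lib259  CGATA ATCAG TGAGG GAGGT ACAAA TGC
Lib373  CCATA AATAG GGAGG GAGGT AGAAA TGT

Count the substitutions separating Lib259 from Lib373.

6

Mismatches occur at site 2 (G↔C), site 7 (T↔A), site 8 (C↔T), site 11 (T↔G), site 22 (C↔G), site 28 (C↔T).
That gives 6 mismatches out of 28 aligned sites, so the Hamming distance is 6.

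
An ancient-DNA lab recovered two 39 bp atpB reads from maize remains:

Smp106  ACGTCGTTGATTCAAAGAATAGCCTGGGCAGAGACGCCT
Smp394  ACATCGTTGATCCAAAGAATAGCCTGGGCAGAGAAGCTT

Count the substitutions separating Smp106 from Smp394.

Mismatches occur at site 3 (G→A), site 12 (T→C), site 35 (C→A), site 38 (C→T).
That gives 4 mismatches out of 39 aligned sites, so the Hamming distance is 4.

4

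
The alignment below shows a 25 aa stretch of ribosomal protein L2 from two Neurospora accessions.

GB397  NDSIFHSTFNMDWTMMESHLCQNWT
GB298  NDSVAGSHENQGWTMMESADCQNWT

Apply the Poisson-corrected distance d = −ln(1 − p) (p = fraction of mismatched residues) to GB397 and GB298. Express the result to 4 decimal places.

0.4463

The sequences differ at positions 4 (I/V), 5 (F/A), 6 (H/G), 8 (T/H), 9 (F/E), 11 (M/Q), 12 (D/G), 19 (H/A), 20 (L/D).
p = 9/25 = 0.360000.
d = −ln(1 − 0.360000) = −ln(0.640000) = 0.4463.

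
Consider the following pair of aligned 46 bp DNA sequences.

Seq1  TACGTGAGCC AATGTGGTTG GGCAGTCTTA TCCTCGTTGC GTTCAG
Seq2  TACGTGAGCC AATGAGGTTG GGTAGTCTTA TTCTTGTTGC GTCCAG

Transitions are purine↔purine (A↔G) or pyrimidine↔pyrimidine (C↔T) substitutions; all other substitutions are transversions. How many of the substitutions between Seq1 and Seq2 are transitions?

The sequences differ at positions 15 (T/A, transversion), 23 (C/T, transition), 32 (C/T, transition), 35 (C/T, transition), 43 (T/C, transition).
Of the 5 differences, 4 transitions and 1 transversion, so the answer is 4.

4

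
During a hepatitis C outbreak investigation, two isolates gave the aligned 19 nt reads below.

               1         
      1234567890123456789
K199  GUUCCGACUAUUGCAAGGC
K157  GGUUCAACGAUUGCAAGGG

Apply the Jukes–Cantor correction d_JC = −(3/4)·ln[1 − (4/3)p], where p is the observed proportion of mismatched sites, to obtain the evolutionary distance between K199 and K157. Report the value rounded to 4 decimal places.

The sequences differ at positions 2 (U/G), 4 (C/U), 6 (G/A), 9 (U/G), 19 (C/G).
p = 5/19 = 0.263158.
d = −0.75 · ln(1 − (4/3)·0.263158) = −0.75 · ln(0.649123) = −0.75 · (-0.432133) = 0.3241.

0.3241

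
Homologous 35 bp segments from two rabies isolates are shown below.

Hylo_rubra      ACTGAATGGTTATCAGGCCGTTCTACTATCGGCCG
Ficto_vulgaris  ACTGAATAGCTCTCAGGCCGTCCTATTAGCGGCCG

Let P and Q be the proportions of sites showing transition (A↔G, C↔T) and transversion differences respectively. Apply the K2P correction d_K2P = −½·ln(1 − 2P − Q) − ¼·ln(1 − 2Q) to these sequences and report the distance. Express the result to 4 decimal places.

Mismatches occur at site 8 (G/A, transition), site 10 (T/C, transition), site 12 (A/C, transversion), site 22 (T/C, transition), site 26 (C/T, transition), site 29 (T/G, transversion).
Of the 6 differences, 4 transitions and 2 transversions over 35 sites: P = 4/35 = 0.114286, Q = 2/35 = 0.057143.
d = −0.5·ln(0.714285) − 0.25·ln(0.885714) = −0.5·(-0.336473) − 0.25·(-0.121361) = 0.1986.

0.1986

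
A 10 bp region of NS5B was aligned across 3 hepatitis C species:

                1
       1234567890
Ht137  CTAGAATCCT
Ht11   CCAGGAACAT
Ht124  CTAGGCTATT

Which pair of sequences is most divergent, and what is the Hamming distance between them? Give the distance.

Pairwise Hamming distances:
  Ht137 vs Ht11: 4
  Ht137 vs Ht124: 4
  Ht11 vs Ht124: 5
The largest is 5, between Ht11 and Ht124.

5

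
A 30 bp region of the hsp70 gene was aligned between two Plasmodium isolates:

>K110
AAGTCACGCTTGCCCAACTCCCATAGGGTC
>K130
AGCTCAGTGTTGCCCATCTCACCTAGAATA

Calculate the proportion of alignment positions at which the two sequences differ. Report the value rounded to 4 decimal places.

0.3667

The sequences differ at positions 2 (A/G), 3 (G/C), 7 (C/G), 8 (G/T), 9 (C/G), 17 (A/T), 21 (C/A), 23 (A/C), 27 (G/A), 28 (G/A), 30 (C/A).
There are 11 differences over 30 sites, so p = 11/30 = 0.3667.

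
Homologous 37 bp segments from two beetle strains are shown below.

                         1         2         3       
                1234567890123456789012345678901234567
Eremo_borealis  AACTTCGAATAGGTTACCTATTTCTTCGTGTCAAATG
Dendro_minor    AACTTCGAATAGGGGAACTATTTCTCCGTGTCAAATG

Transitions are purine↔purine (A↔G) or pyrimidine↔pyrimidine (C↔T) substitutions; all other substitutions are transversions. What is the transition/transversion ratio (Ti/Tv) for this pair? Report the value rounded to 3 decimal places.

Differing sites — 14:T/G (Tv); 15:T/G (Tv); 17:C/A (Tv); 26:T/C (Ti).
Of the 4 differences, 1 transition and 3 transversions, so Ti/Tv = 1/3 = 0.333.

0.333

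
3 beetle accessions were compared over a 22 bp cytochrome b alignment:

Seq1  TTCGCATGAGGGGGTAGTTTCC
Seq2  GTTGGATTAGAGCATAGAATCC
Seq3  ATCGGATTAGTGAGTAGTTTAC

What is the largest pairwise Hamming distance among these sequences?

9

Pairwise Hamming distances:
  Seq1 vs Seq2: 9
  Seq1 vs Seq3: 6
  Seq2 vs Seq3: 8
The largest is 9, between Seq1 and Seq2.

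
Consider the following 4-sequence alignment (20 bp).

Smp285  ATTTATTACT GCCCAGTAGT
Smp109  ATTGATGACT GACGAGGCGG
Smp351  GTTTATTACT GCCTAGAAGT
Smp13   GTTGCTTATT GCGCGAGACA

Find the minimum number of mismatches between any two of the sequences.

3

Pairwise Hamming distances:
  Smp285 vs Smp109: 7
  Smp285 vs Smp351: 3
  Smp285 vs Smp13: 10
  Smp109 vs Smp351: 8
  Smp109 vs Smp13: 12
  Smp351 vs Smp13: 10
The smallest is 3, between Smp285 and Smp351.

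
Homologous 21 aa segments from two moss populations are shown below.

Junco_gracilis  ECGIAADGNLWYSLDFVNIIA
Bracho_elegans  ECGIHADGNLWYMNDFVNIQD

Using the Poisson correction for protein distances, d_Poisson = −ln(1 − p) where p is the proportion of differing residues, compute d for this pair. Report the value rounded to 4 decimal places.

0.2719

The sequences differ at positions 5 (A/H), 13 (S/M), 14 (L/N), 20 (I/Q), 21 (A/D).
p = 5/21 = 0.238095.
d = −ln(1 − 0.238095) = −ln(0.761905) = 0.2719.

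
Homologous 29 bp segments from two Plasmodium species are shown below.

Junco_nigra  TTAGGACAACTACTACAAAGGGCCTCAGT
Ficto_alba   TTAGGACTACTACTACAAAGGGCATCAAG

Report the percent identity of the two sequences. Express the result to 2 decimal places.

The sequences differ at positions 8 (A/T), 24 (C/A), 28 (G/A), 29 (T/G).
25 of the 29 sites match, so the percent identity is 25/29 × 100 = 86.21%.

86.21%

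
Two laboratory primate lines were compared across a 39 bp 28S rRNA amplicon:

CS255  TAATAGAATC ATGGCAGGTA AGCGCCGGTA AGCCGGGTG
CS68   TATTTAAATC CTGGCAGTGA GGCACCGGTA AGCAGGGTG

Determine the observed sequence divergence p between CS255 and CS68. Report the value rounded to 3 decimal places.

Differing sites — 3:A/T; 5:A/T; 6:G/A; 11:A/C; 18:G/T; 19:T/G; 21:A/G; 24:G/A; 34:C/A.
There are 9 differences over 39 sites, so p = 9/39 = 0.231.

0.231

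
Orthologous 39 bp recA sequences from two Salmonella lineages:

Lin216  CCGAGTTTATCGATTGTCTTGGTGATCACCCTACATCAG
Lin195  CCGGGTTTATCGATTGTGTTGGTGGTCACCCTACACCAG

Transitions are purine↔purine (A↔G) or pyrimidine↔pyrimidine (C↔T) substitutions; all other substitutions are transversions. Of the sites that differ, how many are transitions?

3

Differing sites — 4:A/G (Ti); 18:C/G (Tv); 25:A/G (Ti); 36:T/C (Ti).
Of the 4 differences, 3 transitions and 1 transversion, so the answer is 3.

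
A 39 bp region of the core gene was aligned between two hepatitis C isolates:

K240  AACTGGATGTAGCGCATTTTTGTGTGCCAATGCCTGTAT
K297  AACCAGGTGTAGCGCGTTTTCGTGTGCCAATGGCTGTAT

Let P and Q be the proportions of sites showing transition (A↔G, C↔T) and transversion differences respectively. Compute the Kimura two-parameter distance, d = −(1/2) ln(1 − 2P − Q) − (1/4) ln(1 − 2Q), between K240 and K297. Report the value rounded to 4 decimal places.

0.1788

Differing sites — 4:T/C (Ti); 5:G/A (Ti); 7:A/G (Ti); 16:A/G (Ti); 21:T/C (Ti); 33:C/G (Tv).
Of the 6 differences, 5 transitions and 1 transversion over 39 sites: P = 5/39 = 0.128205, Q = 1/39 = 0.025641.
d = −0.5·ln(0.717949) − 0.25·ln(0.948718) = −0.5·(-0.331357) − 0.25·(-0.052644) = 0.1788.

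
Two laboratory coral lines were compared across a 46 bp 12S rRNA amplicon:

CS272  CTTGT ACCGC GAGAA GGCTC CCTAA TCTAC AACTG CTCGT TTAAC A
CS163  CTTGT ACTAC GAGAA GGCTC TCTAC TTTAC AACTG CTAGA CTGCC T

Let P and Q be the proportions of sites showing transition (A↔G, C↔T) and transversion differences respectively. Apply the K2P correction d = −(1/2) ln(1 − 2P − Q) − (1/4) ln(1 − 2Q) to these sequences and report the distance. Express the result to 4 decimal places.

Differing sites — 8:C/T (Ti); 9:G/A (Ti); 21:C/T (Ti); 25:A/C (Tv); 27:C/T (Ti); 38:C/A (Tv); 40:T/A (Tv); 41:T/C (Ti); 43:A/G (Ti); 44:A/C (Tv); 46:A/T (Tv).
Of the 11 differences, 6 transitions and 5 transversions over 46 sites: P = 6/46 = 0.130435, Q = 5/46 = 0.108696.
d = −0.5·ln(0.630434) − 0.25·ln(0.782608) = −0.5·(-0.461347) − 0.25·(-0.245123) = 0.2920.

0.2920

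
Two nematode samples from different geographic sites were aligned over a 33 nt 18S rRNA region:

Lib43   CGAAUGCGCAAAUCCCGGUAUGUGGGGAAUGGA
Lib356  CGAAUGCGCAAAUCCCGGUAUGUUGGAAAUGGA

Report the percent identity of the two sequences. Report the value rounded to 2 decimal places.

93.94%

Mismatches occur at site 24 (G↔U), site 27 (G↔A).
31 of the 33 sites match, so the percent identity is 31/33 × 100 = 93.94%.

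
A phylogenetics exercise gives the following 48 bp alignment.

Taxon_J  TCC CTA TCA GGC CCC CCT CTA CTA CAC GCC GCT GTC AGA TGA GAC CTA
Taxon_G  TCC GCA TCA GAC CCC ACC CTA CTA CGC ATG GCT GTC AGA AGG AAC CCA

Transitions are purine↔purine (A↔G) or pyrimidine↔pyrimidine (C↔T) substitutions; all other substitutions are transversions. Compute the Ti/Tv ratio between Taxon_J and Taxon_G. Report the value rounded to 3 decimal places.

Mismatches occur at site 4 (C↔G, transversion), site 5 (T↔C, transition), site 11 (G↔A, transition), site 16 (C↔A, transversion), site 18 (T↔C, transition), site 26 (A↔G, transition), site 28 (G↔A, transition), site 29 (C↔T, transition), site 30 (C↔G, transversion), site 40 (T↔A, transversion), site 42 (A↔G, transition), site 43 (G↔A, transition), site 47 (T↔C, transition).
Of the 13 differences, 9 transitions and 4 transversions, so Ti/Tv = 9/4 = 2.250.

2.250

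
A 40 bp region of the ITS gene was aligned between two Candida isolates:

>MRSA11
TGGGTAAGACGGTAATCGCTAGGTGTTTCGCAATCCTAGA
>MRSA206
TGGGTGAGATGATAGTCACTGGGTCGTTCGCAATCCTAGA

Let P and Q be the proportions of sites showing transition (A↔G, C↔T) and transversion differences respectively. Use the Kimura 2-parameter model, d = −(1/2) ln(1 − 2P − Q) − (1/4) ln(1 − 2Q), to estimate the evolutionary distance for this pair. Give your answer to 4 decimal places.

0.2417

Differing sites — 6:A/G (Ti); 10:C/T (Ti); 12:G/A (Ti); 15:A/G (Ti); 18:G/A (Ti); 21:A/G (Ti); 25:G/C (Tv); 26:T/G (Tv).
Of the 8 differences, 6 transitions and 2 transversions over 40 sites: P = 6/40 = 0.150000, Q = 2/40 = 0.050000.
d = −0.5·ln(0.650000) − 0.25·ln(0.900000) = −0.5·(-0.430783) − 0.25·(-0.105361) = 0.2417.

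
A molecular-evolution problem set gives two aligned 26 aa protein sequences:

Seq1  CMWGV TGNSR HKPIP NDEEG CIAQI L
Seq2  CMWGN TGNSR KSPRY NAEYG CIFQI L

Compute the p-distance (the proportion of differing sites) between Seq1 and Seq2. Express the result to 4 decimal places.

Mismatches occur at site 5 (V→N), site 11 (H→K), site 12 (K→S), site 14 (I→R), site 15 (P→Y), site 17 (D→A), site 19 (E→Y), site 23 (A→F).
There are 8 differences over 26 sites, so p = 8/26 = 0.3077.

0.3077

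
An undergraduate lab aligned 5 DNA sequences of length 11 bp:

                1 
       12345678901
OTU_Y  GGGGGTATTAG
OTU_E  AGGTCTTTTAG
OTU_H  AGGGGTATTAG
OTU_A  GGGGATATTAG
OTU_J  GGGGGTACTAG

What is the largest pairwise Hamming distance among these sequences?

Pairwise Hamming distances:
  OTU_Y vs OTU_E: 4
  OTU_Y vs OTU_H: 1
  OTU_Y vs OTU_A: 1
  OTU_Y vs OTU_J: 1
  OTU_E vs OTU_H: 3
  OTU_E vs OTU_A: 4
  OTU_E vs OTU_J: 5
  OTU_H vs OTU_A: 2
  OTU_H vs OTU_J: 2
  OTU_A vs OTU_J: 2
The largest is 5, between OTU_E and OTU_J.

5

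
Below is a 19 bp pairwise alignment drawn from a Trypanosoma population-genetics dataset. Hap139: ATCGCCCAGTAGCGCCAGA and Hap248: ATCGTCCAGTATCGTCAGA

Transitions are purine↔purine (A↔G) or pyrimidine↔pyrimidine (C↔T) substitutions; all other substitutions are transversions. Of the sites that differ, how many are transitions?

The sequences differ at positions 5 (C/T, transition), 12 (G/T, transversion), 15 (C/T, transition).
Of the 3 differences, 2 transitions and 1 transversion, so the answer is 2.

2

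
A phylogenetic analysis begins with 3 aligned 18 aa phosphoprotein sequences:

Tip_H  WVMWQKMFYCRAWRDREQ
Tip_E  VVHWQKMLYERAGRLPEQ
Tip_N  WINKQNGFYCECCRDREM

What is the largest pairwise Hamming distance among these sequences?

Pairwise Hamming distances:
  Tip_H vs Tip_E: 7
  Tip_H vs Tip_N: 9
  Tip_E vs Tip_N: 14
The largest is 14, between Tip_E and Tip_N.

14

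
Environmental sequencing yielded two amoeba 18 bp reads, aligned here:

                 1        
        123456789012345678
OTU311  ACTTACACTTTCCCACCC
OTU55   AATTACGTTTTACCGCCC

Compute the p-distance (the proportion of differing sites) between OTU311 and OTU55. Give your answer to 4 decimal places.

Mismatches occur at site 2 (C/A), site 7 (A/G), site 8 (C/T), site 12 (C/A), site 15 (A/G).
There are 5 differences over 18 sites, so p = 5/18 = 0.2778.

0.2778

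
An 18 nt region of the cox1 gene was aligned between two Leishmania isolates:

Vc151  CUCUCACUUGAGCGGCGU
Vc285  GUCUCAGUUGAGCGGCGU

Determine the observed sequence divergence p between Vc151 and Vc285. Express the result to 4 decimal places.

0.1111

Mismatches occur at site 1 (C→G), site 7 (C→G).
There are 2 differences over 18 sites, so p = 2/18 = 0.1111.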